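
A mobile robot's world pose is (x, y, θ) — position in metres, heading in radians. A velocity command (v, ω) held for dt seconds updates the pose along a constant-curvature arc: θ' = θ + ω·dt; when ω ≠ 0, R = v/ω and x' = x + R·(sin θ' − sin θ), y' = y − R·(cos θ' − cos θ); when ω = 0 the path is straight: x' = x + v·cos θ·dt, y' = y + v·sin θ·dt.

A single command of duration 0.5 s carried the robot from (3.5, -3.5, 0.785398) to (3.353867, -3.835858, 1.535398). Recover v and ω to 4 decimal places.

Δθ = 1.535398 − 0.785398 = 0.750000
ω = Δθ/dt = 0.750000/0.5 = 1.5000
R = −Δy/(cos θ' − cos θ) = -0.5000
v = R·ω = -0.5000·1.5000 = -0.7500

v = -0.7500, ω = 1.5000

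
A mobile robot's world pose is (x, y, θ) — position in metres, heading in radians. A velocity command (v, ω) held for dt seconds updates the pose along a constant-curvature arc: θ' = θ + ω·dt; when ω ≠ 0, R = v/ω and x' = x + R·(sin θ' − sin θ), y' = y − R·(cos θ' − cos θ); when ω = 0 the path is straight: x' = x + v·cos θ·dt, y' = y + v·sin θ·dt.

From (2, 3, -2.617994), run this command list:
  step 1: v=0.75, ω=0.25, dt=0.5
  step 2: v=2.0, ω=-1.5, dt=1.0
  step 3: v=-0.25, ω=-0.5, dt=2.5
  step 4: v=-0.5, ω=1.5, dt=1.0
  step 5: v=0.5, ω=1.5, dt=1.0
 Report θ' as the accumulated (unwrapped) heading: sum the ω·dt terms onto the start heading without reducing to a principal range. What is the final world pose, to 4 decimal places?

(-0.4159, 1.8834, -2.2430)

step 1: θ'=-2.4930 (R=3.0000) → pose (1.6878, 2.7927, -2.4930)
step 2: θ'=-3.9930 (R=-1.3333) → pose (-0.1206, 2.9767, -3.9930)
step 3: θ'=-5.2430 (R=0.5000) → pose (-0.0654, 2.3942, -5.2430)
step 4: θ'=-3.7430 (R=-0.3333) → pose (0.0335, 1.9507, -3.7430)
step 5: θ'=-2.2430 (R=0.3333) → pose (-0.4159, 1.8834, -2.2430)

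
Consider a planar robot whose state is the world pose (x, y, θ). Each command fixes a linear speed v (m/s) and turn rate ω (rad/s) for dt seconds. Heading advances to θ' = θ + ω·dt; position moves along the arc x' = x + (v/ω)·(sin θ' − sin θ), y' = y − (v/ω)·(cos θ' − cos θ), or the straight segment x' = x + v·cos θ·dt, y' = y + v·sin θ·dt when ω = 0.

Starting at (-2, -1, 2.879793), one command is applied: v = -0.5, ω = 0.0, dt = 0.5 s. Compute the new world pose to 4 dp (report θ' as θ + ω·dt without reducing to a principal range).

(-1.7585, -1.0647, 2.8798)

θ' = 2.8798 + 0.0·0.5 = 2.8798
ω = 0 → straight: x' = -2 + -0.5·cos(2.8798)·0.5 = -1.7585
y' = -1 + -0.5·sin(2.8798)·0.5 = -1.0647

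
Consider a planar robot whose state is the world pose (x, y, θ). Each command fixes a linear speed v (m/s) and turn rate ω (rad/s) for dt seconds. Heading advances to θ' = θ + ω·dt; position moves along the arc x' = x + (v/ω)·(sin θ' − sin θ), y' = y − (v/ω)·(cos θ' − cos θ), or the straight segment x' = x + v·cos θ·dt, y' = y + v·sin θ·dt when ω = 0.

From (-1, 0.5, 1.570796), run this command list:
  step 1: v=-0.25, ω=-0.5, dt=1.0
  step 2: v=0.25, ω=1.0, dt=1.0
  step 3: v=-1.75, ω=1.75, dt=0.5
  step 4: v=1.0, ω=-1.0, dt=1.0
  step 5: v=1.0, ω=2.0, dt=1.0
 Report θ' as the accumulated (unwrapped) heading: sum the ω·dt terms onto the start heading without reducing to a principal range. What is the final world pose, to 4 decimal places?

step 1: θ'=1.0708 (R=0.5000) → pose (-1.0612, 0.2603, 1.0708)
step 2: θ'=2.0708 (R=0.2500) → pose (-1.0612, 0.5000, 2.0708)
step 3: θ'=2.9458 (R=-1.0000) → pose (-0.3782, -0.0015, 2.9458)
step 4: θ'=1.9458 (R=-1.0000) → pose (-1.1141, 0.6132, 1.9458)
step 5: θ'=3.9458 (R=0.5000) → pose (-1.9395, 0.7769, 3.9458)

(-1.9395, 0.7769, 3.9458)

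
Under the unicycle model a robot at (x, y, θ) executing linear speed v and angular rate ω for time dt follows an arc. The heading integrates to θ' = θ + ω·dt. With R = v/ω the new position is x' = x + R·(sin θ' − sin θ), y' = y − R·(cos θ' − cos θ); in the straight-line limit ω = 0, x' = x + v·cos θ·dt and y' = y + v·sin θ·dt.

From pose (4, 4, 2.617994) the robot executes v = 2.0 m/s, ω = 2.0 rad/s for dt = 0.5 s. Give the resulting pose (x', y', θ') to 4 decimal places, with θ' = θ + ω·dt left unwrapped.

(3.0414, 4.0226, 3.6180)

θ' = 2.6180 + 2.0·0.5 = 3.6180
R = v/ω = 2.0/2.0 = 1.0000
x' = 4 + 1.0000·(sin 3.6180 − sin 2.6180) = 3.0414
y' = 4 − 1.0000·(cos 3.6180 − cos 2.6180) = 4.0226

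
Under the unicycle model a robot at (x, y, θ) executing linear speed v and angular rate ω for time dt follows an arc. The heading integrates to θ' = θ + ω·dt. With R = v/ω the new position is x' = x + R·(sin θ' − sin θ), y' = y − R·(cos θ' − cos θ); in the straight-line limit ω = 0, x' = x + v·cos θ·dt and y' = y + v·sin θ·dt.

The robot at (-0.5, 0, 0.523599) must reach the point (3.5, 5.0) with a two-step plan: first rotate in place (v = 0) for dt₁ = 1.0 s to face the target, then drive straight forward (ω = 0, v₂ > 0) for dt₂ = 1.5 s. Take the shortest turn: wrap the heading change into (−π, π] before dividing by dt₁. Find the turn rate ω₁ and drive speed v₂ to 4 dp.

heading to target = atan2(5−0, 3.5−-0.5) = 0.8961
Δθ = wrap(0.8961 − 0.5236) = 0.3725; ω₁ = Δθ/dt₁ = 0.3725
distance = √((3.5−-0.5)² + (5−0)²) = 6.4031; v₂ = distance/dt₂ = 4.2687

ω₁ = 0.3725, v₂ = 4.2687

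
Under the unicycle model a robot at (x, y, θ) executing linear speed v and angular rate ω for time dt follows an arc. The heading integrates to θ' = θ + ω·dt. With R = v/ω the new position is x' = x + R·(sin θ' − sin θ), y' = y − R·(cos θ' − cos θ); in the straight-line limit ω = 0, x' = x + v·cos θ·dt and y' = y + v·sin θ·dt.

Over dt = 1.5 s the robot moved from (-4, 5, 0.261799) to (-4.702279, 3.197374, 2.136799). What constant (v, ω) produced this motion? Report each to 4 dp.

Δθ = 2.136799 − 0.261799 = 1.875000
ω = Δθ/dt = 1.875000/1.5 = 1.2500
R = −Δy/(cos θ' − cos θ) = -1.2000
v = R·ω = -1.2000·1.2500 = -1.5000

v = -1.5000, ω = 1.2500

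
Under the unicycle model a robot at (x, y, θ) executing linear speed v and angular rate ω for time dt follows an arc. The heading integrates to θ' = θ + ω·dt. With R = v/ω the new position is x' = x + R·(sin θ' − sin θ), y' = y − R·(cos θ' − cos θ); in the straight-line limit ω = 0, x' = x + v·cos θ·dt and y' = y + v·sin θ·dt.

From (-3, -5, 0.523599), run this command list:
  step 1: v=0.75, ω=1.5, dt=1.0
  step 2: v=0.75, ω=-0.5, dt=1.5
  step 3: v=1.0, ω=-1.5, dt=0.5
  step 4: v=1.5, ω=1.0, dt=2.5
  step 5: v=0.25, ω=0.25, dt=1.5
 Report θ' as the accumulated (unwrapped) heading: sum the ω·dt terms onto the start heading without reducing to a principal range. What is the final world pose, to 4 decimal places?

step 1: θ'=2.0236 (R=0.5000) → pose (-2.8004, -4.3482, 2.0236)
step 2: θ'=1.2736 (R=-1.5000) → pose (-2.8858, -3.2528, 1.2736)
step 3: θ'=0.5236 (R=-0.6667) → pose (-2.5817, -2.8706, 0.5236)
step 4: θ'=3.0236 (R=1.5000) → pose (-3.1551, -0.0820, 3.0236)
step 5: θ'=3.3986 (R=1.0000) → pose (-3.5270, -0.1079, 3.3986)

(-3.5270, -0.1079, 3.3986)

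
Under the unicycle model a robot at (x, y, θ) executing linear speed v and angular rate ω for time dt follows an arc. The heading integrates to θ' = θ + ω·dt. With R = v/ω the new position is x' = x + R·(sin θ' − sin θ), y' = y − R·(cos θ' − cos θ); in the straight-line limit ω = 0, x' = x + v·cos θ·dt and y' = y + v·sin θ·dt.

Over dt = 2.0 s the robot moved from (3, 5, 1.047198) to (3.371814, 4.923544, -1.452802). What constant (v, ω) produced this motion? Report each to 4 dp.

Δθ = -1.452802 − 1.047198 = -2.500000
ω = Δθ/dt = -2.500000/2.0 = -1.2500
R = Δx/(sin θ' − sin θ) = -0.2000
v = R·ω = -0.2000·-1.2500 = 0.2500

v = 0.2500, ω = -1.2500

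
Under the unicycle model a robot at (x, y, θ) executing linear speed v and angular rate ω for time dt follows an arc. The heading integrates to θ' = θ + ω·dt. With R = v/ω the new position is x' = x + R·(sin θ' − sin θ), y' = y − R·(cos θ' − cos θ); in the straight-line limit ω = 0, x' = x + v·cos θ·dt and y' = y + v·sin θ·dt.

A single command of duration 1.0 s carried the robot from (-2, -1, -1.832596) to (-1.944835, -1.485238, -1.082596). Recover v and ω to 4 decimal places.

v = 0.5000, ω = 0.7500

Δθ = -1.082596 − -1.832596 = 0.750000
ω = Δθ/dt = 0.750000/1.0 = 0.7500
R = −Δy/(cos θ' − cos θ) = 0.6667
v = R·ω = 0.6667·0.7500 = 0.5000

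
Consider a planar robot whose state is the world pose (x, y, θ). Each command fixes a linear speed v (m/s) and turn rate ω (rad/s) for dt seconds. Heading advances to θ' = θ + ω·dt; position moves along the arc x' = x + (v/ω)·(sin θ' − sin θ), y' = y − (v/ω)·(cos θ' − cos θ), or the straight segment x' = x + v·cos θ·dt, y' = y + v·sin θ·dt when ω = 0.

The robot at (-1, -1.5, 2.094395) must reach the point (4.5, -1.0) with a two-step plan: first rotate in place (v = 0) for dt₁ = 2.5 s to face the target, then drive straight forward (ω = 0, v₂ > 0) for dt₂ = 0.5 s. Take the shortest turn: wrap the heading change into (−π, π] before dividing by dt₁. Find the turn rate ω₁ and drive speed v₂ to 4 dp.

ω₁ = -0.8015, v₂ = 11.0454

heading to target = atan2(-1−-1.5, 4.5−-1) = 0.0907
Δθ = wrap(0.0907 − 2.0944) = -2.0037; ω₁ = Δθ/dt₁ = -0.8015
distance = √((4.5−-1)² + (-1−-1.5)²) = 5.5227; v₂ = distance/dt₂ = 11.0454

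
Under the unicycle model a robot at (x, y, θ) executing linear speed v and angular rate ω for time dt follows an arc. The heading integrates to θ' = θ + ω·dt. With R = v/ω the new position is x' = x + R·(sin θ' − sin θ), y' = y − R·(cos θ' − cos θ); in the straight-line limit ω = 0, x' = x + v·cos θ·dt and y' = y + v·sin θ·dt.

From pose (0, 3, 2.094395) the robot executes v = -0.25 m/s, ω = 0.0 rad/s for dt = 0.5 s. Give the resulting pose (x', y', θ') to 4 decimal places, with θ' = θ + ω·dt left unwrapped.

θ' = 2.0944 + 0.0·0.5 = 2.0944
ω = 0 → straight: x' = 0 + -0.25·cos(2.0944)·0.5 = 0.0625
y' = 3 + -0.25·sin(2.0944)·0.5 = 2.8917

(0.0625, 2.8917, 2.0944)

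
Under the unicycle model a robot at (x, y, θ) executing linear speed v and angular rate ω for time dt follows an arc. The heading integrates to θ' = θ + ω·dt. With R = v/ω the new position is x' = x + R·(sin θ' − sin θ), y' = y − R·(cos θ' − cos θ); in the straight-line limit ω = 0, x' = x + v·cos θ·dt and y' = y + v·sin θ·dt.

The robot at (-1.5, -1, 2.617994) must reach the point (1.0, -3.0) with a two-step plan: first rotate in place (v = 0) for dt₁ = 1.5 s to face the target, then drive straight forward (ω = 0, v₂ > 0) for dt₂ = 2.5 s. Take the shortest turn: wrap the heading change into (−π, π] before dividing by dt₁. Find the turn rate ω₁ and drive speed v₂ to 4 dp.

ω₁ = 1.9936, v₂ = 1.2806

heading to target = atan2(-3−-1, 1−-1.5) = -0.6747
Δθ = wrap(-0.6747 − 2.6180) = 2.9905; ω₁ = Δθ/dt₁ = 1.9936
distance = √((1−-1.5)² + (-3−-1)²) = 3.2016; v₂ = distance/dt₂ = 1.2806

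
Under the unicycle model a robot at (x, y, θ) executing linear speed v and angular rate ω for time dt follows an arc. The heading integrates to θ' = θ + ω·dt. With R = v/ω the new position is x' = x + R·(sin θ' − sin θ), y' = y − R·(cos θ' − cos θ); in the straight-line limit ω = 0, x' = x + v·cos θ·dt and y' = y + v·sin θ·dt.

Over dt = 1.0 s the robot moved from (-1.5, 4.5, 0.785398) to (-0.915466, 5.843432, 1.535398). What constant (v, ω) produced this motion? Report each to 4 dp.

v = 1.5000, ω = 0.7500

Δθ = 1.535398 − 0.785398 = 0.750000
ω = Δθ/dt = 0.750000/1.0 = 0.7500
R = −Δy/(cos θ' − cos θ) = 2.0000
v = R·ω = 2.0000·0.7500 = 1.5000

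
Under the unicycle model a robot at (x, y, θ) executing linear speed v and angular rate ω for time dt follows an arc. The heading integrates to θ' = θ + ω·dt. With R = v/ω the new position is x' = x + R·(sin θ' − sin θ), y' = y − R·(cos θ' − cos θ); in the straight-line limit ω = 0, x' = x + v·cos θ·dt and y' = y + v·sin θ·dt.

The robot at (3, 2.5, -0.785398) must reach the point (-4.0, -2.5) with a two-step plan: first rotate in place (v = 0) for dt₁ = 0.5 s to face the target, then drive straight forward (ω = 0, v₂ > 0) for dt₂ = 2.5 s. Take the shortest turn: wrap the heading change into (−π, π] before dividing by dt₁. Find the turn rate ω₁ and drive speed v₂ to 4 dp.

ω₁ = -3.4719, v₂ = 3.4409

heading to target = atan2(-2.5−2.5, -4−3) = -2.5213
Δθ = wrap(-2.5213 − -0.7854) = -1.7359; ω₁ = Δθ/dt₁ = -3.4719
distance = √((-4−3)² + (-2.5−2.5)²) = 8.6023; v₂ = distance/dt₂ = 3.4409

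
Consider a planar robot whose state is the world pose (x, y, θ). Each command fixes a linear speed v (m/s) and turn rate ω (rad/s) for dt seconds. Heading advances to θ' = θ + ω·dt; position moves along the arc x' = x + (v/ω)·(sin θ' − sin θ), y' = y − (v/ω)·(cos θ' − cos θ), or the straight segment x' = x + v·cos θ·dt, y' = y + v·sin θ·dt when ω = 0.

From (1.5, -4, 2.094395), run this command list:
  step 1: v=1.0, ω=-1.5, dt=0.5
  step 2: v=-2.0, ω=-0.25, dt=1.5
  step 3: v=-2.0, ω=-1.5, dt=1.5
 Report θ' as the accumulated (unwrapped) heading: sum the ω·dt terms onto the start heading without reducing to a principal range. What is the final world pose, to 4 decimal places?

step 1: θ'=1.3444 (R=-0.6667) → pose (1.4277, -3.5170, 1.3444)
step 2: θ'=0.9694 (R=8.0000) → pose (0.2282, -6.2476, 0.9694)
step 3: θ'=-1.2806 (R=1.3333) → pose (-2.1488, -5.8747, -1.2806)

(-2.1488, -5.8747, -1.2806)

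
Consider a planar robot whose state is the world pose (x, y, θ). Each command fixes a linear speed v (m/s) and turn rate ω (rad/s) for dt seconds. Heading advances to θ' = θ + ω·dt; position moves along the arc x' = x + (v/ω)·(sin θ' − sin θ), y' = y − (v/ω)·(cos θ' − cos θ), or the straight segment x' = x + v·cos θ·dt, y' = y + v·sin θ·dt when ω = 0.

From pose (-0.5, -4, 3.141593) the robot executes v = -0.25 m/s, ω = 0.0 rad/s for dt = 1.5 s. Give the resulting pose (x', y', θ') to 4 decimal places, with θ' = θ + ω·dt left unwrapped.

θ' = 3.1416 + 0.0·1.5 = 3.1416
ω = 0 → straight: x' = -0.5 + -0.25·cos(3.1416)·1.5 = -0.1250
y' = -4 + -0.25·sin(3.1416)·1.5 = -4.0000

(-0.1250, -4.0000, 3.1416)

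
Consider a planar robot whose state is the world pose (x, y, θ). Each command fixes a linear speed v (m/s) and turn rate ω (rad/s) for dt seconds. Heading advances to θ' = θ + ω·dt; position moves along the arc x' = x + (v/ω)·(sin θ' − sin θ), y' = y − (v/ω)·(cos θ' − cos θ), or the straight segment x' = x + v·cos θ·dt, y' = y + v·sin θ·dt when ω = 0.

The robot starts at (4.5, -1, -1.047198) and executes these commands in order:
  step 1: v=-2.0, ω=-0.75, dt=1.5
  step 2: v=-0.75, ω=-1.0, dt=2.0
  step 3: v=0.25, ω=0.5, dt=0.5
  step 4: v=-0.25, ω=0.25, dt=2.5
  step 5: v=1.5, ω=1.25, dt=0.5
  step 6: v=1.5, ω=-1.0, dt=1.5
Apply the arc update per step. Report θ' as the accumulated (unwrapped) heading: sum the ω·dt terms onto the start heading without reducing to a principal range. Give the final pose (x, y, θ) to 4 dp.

step 1: θ'=-2.1722 (R=2.6667) → pose (4.6106, 1.8421, -2.1722)
step 2: θ'=-4.1722 (R=0.7500) → pose (5.8722, 1.8035, -4.1722)
step 3: θ'=-3.9222 (R=0.5000) → pose (5.7953, 1.9016, -3.9222)
step 4: θ'=-3.2972 (R=-1.0000) → pose (6.3440, 1.6242, -3.2972)
step 5: θ'=-2.6722 (R=1.2000) → pose (5.6152, 1.5089, -2.6722)
step 6: θ'=-4.1722 (R=-1.5000) → pose (3.6503, 2.0752, -4.1722)

(3.6503, 2.0752, -4.1722)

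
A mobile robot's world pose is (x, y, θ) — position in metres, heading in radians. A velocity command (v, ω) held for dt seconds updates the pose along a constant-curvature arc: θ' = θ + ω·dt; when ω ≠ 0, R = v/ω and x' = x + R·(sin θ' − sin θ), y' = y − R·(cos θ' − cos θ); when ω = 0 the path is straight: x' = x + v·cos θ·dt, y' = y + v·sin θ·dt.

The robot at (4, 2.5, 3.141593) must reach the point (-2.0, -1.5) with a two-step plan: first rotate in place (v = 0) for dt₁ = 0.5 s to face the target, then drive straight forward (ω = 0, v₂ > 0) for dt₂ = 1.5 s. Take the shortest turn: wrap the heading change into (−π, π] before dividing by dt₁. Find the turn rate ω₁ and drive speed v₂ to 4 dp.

ω₁ = 1.1760, v₂ = 4.8074

heading to target = atan2(-1.5−2.5, -2−4) = -2.5536
Δθ = wrap(-2.5536 − 3.1416) = 0.5880; ω₁ = Δθ/dt₁ = 1.1760
distance = √((-2−4)² + (-1.5−2.5)²) = 7.2111; v₂ = distance/dt₂ = 4.8074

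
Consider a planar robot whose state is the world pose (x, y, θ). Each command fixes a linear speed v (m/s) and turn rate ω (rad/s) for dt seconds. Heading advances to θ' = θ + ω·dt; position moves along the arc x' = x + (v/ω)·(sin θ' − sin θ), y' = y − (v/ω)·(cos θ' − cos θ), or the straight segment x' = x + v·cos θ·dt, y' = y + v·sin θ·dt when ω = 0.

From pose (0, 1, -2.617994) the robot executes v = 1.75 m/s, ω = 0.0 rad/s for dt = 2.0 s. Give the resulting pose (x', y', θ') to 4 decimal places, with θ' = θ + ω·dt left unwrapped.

θ' = -2.6180 + 0.0·2.0 = -2.6180
ω = 0 → straight: x' = 0 + 1.75·cos(-2.6180)·2.0 = -3.0311
y' = 1 + 1.75·sin(-2.6180)·2.0 = -0.7500

(-3.0311, -0.7500, -2.6180)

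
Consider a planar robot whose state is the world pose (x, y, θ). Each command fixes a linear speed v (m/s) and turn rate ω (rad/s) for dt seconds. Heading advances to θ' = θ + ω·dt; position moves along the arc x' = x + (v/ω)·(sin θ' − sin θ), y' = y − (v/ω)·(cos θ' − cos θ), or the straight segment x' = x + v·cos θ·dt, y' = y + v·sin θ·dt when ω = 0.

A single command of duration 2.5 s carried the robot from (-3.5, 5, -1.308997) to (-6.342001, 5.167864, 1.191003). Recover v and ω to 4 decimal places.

v = -1.5000, ω = 1.0000

Δθ = 1.191003 − -1.308997 = 2.500000
ω = Δθ/dt = 2.500000/2.5 = 1.0000
R = Δx/(sin θ' − sin θ) = -1.5000
v = R·ω = -1.5000·1.0000 = -1.5000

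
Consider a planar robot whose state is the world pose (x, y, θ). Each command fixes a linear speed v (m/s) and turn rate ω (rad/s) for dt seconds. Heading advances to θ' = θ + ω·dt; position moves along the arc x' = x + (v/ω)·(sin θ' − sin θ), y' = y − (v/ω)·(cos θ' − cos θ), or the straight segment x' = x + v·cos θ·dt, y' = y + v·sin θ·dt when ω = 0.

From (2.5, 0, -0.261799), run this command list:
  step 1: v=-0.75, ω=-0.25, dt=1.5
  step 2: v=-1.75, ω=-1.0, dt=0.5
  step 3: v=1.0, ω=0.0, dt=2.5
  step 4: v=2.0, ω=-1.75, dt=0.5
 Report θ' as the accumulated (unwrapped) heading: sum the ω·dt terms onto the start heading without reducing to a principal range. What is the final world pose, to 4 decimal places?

step 1: θ'=-0.6368 (R=3.0000) → pose (1.4926, 0.4858, -0.6368)
step 2: θ'=-1.1368 (R=1.7500) → pose (0.9454, 1.1569, -1.1368)
step 3: θ'=-1.1368 (straight) → pose (1.9967, -1.1113, -1.1368)
step 4: θ'=-2.0118 (R=-1.1429) → pose (1.9933, -2.0797, -2.0118)

(1.9933, -2.0797, -2.0118)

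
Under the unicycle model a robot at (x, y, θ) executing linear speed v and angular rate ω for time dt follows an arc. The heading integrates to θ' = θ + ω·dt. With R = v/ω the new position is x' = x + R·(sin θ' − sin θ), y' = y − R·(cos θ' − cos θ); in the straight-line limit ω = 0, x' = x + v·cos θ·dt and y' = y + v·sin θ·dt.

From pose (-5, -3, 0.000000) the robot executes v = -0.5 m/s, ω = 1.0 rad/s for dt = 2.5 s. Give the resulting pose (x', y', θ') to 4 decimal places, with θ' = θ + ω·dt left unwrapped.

(-5.2992, -3.9006, 2.5000)

θ' = 0.0000 + 1.0·2.5 = 2.5000
R = v/ω = -0.5/1.0 = -0.5000
x' = -5 + -0.5000·(sin 2.5000 − sin 0.0000) = -5.2992
y' = -3 − -0.5000·(cos 2.5000 − cos 0.0000) = -3.9006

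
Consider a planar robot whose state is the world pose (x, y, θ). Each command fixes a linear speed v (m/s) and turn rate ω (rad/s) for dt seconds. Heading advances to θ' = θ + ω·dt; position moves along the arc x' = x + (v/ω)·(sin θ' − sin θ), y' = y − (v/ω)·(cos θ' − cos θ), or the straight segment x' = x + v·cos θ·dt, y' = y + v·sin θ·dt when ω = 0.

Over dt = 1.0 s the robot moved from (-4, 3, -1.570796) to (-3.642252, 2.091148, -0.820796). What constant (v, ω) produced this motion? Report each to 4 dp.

v = 1.0000, ω = 0.7500

Δθ = -0.820796 − -1.570796 = 0.750000
ω = Δθ/dt = 0.750000/1.0 = 0.7500
R = −Δy/(cos θ' − cos θ) = 1.3333
v = R·ω = 1.3333·0.7500 = 1.0000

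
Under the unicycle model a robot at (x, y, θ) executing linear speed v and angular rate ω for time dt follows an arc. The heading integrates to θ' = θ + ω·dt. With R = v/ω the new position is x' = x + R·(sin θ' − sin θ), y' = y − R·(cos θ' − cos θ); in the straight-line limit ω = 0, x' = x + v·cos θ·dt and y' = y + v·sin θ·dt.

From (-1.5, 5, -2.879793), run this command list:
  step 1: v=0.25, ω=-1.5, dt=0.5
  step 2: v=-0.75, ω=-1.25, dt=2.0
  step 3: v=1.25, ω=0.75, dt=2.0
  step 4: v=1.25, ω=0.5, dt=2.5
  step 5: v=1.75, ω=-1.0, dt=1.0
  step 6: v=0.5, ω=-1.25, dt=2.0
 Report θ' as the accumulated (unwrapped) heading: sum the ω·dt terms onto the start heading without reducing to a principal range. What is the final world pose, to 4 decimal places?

step 1: θ'=-3.6298 (R=-0.1667) → pose (-1.6213, 5.0138, -3.6298)
step 2: θ'=-6.1298 (R=0.6000) → pose (-1.8111, 3.8909, -6.1298)
step 3: θ'=-4.6298 (R=1.6667) → pose (-0.4047, 5.6755, -4.6298)
step 4: θ'=-3.3798 (R=2.5000) → pose (-2.3063, 7.8987, -3.3798)
step 5: θ'=-4.3798 (R=-1.7500) → pose (-3.5475, 9.0279, -4.3798)
step 6: θ'=-6.8798 (R=-0.4000) → pose (-2.9447, 9.4894, -6.8798)

(-2.9447, 9.4894, -6.8798)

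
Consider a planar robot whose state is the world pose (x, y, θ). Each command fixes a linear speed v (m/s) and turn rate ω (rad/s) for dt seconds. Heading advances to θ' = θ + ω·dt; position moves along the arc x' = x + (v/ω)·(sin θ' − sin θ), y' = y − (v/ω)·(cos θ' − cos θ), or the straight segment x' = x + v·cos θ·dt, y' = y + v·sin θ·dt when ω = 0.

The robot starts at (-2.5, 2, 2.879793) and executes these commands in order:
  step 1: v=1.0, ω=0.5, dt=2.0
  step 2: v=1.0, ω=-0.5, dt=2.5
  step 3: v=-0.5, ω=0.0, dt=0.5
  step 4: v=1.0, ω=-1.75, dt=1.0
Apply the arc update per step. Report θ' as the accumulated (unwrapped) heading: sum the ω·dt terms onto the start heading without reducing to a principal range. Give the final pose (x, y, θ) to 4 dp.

(-6.6315, 2.0231, 0.8798)

step 1: θ'=3.8798 (R=2.0000) → pose (-4.3636, 1.5475, 3.8798)
step 2: θ'=2.6298 (R=-2.0000) → pose (-6.6890, 1.2831, 2.6298)
step 3: θ'=2.6298 (straight) → pose (-6.4710, 1.1607, 2.6298)
step 4: θ'=0.8798 (R=-0.5714) → pose (-6.6315, 2.0231, 0.8798)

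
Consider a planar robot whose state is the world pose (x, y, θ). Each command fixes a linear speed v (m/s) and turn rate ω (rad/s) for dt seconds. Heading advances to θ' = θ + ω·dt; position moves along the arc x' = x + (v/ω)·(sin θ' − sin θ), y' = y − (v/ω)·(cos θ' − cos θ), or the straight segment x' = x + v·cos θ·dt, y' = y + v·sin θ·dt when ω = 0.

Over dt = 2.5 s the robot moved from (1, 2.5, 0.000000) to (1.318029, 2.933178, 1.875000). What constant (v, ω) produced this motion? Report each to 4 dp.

v = 0.2500, ω = 0.7500

Δθ = 1.875000 − 0.000000 = 1.875000
ω = Δθ/dt = 1.875000/2.5 = 0.7500
R = −Δy/(cos θ' − cos θ) = 0.3333
v = R·ω = 0.3333·0.7500 = 0.2500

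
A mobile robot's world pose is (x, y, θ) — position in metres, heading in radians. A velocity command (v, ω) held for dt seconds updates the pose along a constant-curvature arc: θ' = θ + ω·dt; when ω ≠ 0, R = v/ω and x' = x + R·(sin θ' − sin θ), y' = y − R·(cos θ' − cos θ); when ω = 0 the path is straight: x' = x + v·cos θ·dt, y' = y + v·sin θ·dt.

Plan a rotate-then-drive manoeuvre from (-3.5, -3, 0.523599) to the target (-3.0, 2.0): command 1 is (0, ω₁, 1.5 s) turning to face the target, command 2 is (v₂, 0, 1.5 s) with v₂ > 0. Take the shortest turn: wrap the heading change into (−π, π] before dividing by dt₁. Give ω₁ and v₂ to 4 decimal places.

heading to target = atan2(2−-3, -3−-3.5) = 1.4711
Δθ = wrap(1.4711 − 0.5236) = 0.9475; ω₁ = Δθ/dt₁ = 0.6317
distance = √((-3−-3.5)² + (2−-3)²) = 5.0249; v₂ = distance/dt₂ = 3.3500

ω₁ = 0.6317, v₂ = 3.3500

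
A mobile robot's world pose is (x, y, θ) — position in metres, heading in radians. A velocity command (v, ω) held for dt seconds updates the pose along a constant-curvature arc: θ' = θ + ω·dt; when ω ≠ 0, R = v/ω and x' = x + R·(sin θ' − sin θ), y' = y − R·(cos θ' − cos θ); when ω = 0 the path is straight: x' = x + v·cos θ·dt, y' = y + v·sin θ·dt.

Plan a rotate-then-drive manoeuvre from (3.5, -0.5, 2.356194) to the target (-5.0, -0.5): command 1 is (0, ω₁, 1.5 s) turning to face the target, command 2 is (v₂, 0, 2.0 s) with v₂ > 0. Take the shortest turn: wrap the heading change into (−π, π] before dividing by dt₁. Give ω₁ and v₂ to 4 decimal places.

ω₁ = 0.5236, v₂ = 4.2500

heading to target = atan2(-0.5−-0.5, -5−3.5) = 3.1416
Δθ = wrap(3.1416 − 2.3562) = 0.7854; ω₁ = Δθ/dt₁ = 0.5236
distance = √((-5−3.5)² + (-0.5−-0.5)²) = 8.5000; v₂ = distance/dt₂ = 4.2500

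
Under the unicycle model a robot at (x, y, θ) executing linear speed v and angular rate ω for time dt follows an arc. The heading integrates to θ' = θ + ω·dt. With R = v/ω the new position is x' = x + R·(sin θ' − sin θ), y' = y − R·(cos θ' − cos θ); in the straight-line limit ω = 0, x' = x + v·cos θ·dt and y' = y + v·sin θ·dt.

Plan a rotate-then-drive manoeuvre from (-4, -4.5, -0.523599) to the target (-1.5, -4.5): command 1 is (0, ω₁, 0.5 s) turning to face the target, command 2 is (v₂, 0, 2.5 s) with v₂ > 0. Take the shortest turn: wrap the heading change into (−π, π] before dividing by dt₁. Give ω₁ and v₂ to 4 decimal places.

ω₁ = 1.0472, v₂ = 1.0000

heading to target = atan2(-4.5−-4.5, -1.5−-4) = 0.0000
Δθ = wrap(0.0000 − -0.5236) = 0.5236; ω₁ = Δθ/dt₁ = 1.0472
distance = √((-1.5−-4)² + (-4.5−-4.5)²) = 2.5000; v₂ = distance/dt₂ = 1.0000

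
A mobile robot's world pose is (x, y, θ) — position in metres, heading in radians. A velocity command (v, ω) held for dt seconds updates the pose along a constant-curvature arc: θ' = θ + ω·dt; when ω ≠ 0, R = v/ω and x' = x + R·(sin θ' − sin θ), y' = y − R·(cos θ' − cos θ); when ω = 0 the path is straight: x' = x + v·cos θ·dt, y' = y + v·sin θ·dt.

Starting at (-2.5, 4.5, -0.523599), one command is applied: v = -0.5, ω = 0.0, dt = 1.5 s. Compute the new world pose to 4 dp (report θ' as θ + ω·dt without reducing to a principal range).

(-3.1495, 4.8750, -0.5236)

θ' = -0.5236 + 0.0·1.5 = -0.5236
ω = 0 → straight: x' = -2.5 + -0.5·cos(-0.5236)·1.5 = -3.1495
y' = 4.5 + -0.5·sin(-0.5236)·1.5 = 4.8750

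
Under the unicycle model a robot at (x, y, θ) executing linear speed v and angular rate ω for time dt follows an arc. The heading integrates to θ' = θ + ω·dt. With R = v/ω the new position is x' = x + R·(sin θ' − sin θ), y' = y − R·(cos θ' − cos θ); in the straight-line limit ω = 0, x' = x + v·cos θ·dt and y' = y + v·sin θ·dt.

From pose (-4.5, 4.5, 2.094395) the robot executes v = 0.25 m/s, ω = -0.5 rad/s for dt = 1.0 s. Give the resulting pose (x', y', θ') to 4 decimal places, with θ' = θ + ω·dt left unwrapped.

(-4.5668, 4.7382, 1.5944)

θ' = 2.0944 + -0.5·1.0 = 1.5944
R = v/ω = 0.25/-0.5 = -0.5000
x' = -4.5 + -0.5000·(sin 1.5944 − sin 2.0944) = -4.5668
y' = 4.5 − -0.5000·(cos 1.5944 − cos 2.0944) = 4.7382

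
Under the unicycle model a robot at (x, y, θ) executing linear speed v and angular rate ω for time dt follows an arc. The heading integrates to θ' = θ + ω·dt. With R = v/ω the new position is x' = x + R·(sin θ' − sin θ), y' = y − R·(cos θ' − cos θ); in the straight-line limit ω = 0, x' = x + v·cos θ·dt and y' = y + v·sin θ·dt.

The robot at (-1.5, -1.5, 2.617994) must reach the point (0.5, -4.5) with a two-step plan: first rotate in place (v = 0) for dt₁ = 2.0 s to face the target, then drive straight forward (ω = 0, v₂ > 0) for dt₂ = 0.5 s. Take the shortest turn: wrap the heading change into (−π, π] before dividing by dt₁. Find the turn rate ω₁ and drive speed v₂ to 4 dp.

heading to target = atan2(-4.5−-1.5, 0.5−-1.5) = -0.9828
Δθ = wrap(-0.9828 − 2.6180) = 2.6824; ω₁ = Δθ/dt₁ = 1.3412
distance = √((0.5−-1.5)² + (-4.5−-1.5)²) = 3.6056; v₂ = distance/dt₂ = 7.2111

ω₁ = 1.3412, v₂ = 7.2111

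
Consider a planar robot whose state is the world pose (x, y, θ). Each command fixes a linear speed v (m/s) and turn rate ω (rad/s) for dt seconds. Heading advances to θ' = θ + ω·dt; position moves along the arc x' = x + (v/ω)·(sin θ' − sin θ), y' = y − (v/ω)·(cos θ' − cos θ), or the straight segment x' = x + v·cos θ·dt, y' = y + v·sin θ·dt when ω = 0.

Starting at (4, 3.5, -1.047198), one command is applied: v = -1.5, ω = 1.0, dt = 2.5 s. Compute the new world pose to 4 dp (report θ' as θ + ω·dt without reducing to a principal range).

(1.2114, 2.9266, 1.4528)

θ' = -1.0472 + 1.0·2.5 = 1.4528
R = v/ω = -1.5/1.0 = -1.5000
x' = 4 + -1.5000·(sin 1.4528 − sin -1.0472) = 1.2114
y' = 3.5 − -1.5000·(cos 1.4528 − cos -1.0472) = 2.9266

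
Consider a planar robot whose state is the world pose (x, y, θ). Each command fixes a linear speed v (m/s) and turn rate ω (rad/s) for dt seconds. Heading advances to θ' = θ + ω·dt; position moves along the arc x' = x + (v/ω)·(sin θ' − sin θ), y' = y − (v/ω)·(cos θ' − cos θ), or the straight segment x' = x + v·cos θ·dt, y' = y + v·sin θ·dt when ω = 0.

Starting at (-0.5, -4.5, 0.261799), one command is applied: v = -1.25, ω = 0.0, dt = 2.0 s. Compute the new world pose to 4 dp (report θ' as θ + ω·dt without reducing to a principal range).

(-2.9148, -5.1470, 0.2618)

θ' = 0.2618 + 0.0·2.0 = 0.2618
ω = 0 → straight: x' = -0.5 + -1.25·cos(0.2618)·2.0 = -2.9148
y' = -4.5 + -1.25·sin(0.2618)·2.0 = -5.1470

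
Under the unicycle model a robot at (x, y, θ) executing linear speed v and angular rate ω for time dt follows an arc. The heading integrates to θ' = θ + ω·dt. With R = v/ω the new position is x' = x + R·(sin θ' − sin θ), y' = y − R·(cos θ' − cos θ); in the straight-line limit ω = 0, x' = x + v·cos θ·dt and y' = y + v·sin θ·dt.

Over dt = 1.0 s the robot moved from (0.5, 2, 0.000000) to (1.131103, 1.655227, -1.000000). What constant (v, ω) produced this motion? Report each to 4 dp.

Δθ = -1.000000 − 0.000000 = -1.000000
ω = Δθ/dt = -1.000000/1.0 = -1.0000
R = Δx/(sin θ' − sin θ) = -0.7500
v = R·ω = -0.7500·-1.0000 = 0.7500

v = 0.7500, ω = -1.0000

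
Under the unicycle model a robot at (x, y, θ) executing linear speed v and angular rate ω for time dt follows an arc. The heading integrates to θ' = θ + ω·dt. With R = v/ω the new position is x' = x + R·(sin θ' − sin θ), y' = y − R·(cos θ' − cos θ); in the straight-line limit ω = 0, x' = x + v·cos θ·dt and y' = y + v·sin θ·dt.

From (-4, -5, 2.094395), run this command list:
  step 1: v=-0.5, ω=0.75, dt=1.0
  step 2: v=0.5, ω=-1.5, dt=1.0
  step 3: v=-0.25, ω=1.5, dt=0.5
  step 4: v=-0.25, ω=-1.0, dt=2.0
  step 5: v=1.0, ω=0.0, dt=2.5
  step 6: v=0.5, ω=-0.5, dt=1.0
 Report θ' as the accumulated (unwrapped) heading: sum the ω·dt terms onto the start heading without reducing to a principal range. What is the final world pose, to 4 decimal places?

(-1.0423, -5.2462, -0.4056)

step 1: θ'=2.8444 (R=-0.6667) → pose (-3.6179, -5.3041, 2.8444)
step 2: θ'=1.3444 (R=-0.3333) → pose (-3.8451, -4.9106, 1.3444)
step 3: θ'=2.0944 (R=-0.1667) → pose (-3.8270, -5.0313, 2.0944)
step 4: θ'=0.0944 (R=0.2500) → pose (-4.0200, -5.4052, 0.0944)
step 5: θ'=0.0944 (straight) → pose (-1.5311, -5.1696, 0.0944)
step 6: θ'=-0.4056 (R=-1.0000) → pose (-1.0423, -5.2462, -0.4056)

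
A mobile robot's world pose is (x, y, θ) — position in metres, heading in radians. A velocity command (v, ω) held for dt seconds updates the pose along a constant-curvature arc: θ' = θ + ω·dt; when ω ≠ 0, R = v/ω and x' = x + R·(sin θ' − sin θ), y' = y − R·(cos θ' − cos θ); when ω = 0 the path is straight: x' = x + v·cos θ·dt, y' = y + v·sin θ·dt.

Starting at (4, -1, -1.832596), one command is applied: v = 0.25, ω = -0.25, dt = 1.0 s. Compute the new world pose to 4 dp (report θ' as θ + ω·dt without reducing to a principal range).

θ' = -1.8326 + -0.25·1.0 = -2.0826
R = v/ω = 0.25/-0.25 = -1.0000
x' = 4 + -1.0000·(sin -2.0826 − sin -1.8326) = 3.9059
y' = -1 − -1.0000·(cos -2.0826 − cos -1.8326) = -1.2309

(3.9059, -1.2309, -2.0826)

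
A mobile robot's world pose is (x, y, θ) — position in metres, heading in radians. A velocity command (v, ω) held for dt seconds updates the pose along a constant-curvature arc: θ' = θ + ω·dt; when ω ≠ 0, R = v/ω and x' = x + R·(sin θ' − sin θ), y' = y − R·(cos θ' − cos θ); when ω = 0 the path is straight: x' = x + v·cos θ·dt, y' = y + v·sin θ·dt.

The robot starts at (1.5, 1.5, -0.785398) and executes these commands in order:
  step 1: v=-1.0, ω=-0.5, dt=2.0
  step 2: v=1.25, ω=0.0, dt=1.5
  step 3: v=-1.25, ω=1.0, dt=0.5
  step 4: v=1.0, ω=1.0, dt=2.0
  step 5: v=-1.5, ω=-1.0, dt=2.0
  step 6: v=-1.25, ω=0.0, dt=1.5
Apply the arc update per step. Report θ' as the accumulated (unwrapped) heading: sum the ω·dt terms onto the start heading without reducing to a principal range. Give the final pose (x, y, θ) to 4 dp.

step 1: θ'=-1.7854 (R=2.0000) → pose (0.9601, 3.3401, -1.7854)
step 2: θ'=-1.7854 (straight) → pose (0.5608, 1.5081, -1.7854)
step 3: θ'=-1.2854 (R=-1.2500) → pose (0.5389, 2.1263, -1.2854)
step 4: θ'=0.7146 (R=1.0000) → pose (2.1538, 1.6524, 0.7146)
step 5: θ'=-1.2854 (R=1.5000) → pose (-0.2685, 2.3632, -1.2854)
step 6: θ'=-1.2854 (straight) → pose (-0.7964, 4.1623, -1.2854)

(-0.7964, 4.1623, -1.2854)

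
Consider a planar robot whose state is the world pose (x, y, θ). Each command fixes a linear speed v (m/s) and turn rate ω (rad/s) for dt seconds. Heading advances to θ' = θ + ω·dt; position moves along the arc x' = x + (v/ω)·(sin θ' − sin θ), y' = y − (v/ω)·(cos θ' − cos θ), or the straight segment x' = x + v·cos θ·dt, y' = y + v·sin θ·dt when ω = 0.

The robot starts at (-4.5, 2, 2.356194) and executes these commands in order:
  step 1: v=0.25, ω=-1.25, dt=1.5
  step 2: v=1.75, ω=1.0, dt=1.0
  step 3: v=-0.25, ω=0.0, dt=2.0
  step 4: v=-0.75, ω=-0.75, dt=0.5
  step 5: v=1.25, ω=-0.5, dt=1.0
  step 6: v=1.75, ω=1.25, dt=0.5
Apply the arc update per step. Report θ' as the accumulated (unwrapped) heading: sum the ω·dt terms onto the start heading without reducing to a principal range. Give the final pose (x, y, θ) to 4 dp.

(-2.3318, 4.4754, 1.2312)

step 1: θ'=0.4812 (R=-0.2000) → pose (-4.4511, 2.3187, 0.4812)
step 2: θ'=1.4812 (R=1.7500) → pose (-3.5181, 3.7134, 1.4812)
step 3: θ'=1.4812 (straight) → pose (-3.5629, 3.2154, 1.4812)
step 4: θ'=1.1062 (R=1.0000) → pose (-3.6649, 2.8568, 1.1062)
step 5: θ'=0.6062 (R=-2.5000) → pose (-2.8542, 3.7912, 0.6062)
step 6: θ'=1.2312 (R=1.4000) → pose (-2.3318, 4.4754, 1.2312)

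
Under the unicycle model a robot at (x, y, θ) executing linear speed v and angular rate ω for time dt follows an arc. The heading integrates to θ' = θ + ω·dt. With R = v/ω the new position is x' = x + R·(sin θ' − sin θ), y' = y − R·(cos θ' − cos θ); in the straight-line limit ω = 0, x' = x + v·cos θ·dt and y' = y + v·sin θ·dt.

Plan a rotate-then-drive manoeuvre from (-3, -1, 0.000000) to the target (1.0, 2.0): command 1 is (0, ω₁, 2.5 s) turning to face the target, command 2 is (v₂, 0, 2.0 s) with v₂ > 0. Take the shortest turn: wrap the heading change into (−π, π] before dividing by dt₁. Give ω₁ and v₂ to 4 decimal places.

heading to target = atan2(2−-1, 1−-3) = 0.6435
Δθ = wrap(0.6435 − 0.0000) = 0.6435; ω₁ = Δθ/dt₁ = 0.2574
distance = √((1−-3)² + (2−-1)²) = 5.0000; v₂ = distance/dt₂ = 2.5000

ω₁ = 0.2574, v₂ = 2.5000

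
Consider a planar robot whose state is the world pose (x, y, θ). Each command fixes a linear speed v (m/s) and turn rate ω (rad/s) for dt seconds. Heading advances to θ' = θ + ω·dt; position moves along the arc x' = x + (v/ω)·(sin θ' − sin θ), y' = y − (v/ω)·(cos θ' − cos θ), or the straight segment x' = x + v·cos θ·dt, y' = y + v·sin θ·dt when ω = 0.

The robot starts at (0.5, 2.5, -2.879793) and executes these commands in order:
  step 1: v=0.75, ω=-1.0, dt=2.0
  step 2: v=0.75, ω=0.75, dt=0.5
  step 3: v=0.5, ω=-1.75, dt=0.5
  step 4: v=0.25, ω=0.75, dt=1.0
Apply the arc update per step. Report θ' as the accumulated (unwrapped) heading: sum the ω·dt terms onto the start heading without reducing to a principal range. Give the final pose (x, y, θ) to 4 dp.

step 1: θ'=-4.8798 (R=-0.7500) → pose (-0.4336, 3.3494, -4.8798)
step 2: θ'=-4.5048 (R=1.0000) → pose (-0.4411, 3.7221, -4.5048)
step 3: θ'=-5.3798 (R=-0.2857) → pose (-0.3860, 3.9579, -5.3798)
step 4: θ'=-4.6298 (R=0.3333) → pose (-0.3156, 4.1917, -4.6298)

(-0.3156, 4.1917, -4.6298)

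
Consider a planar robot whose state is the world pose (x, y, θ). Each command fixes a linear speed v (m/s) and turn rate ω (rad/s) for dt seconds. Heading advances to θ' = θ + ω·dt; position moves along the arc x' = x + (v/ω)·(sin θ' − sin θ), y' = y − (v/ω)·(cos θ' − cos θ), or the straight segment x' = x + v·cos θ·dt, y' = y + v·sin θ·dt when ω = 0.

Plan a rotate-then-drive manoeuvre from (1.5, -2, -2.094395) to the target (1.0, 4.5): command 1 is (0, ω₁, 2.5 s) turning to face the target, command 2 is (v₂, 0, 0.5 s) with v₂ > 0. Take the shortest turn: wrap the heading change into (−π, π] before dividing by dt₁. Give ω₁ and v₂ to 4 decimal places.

heading to target = atan2(4.5−-2, 1−1.5) = 1.6476
Δθ = wrap(1.6476 − -2.0944) = -2.5412; ω₁ = Δθ/dt₁ = -1.0165
distance = √((1−1.5)² + (4.5−-2)²) = 6.5192; v₂ = distance/dt₂ = 13.0384

ω₁ = -1.0165, v₂ = 13.0384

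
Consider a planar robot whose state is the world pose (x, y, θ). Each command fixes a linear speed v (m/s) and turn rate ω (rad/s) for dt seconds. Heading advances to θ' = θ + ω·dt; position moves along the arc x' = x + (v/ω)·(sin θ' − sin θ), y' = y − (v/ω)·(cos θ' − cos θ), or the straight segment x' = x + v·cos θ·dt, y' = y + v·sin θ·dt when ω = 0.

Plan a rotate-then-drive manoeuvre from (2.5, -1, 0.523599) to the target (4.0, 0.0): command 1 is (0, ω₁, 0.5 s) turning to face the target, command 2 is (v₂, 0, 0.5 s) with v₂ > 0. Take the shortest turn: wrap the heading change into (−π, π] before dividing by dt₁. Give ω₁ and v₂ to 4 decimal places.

heading to target = atan2(0−-1, 4−2.5) = 0.5880
Δθ = wrap(0.5880 − 0.5236) = 0.0644; ω₁ = Δθ/dt₁ = 0.1288
distance = √((4−2.5)² + (0−-1)²) = 1.8028; v₂ = distance/dt₂ = 3.6056

ω₁ = 0.1288, v₂ = 3.6056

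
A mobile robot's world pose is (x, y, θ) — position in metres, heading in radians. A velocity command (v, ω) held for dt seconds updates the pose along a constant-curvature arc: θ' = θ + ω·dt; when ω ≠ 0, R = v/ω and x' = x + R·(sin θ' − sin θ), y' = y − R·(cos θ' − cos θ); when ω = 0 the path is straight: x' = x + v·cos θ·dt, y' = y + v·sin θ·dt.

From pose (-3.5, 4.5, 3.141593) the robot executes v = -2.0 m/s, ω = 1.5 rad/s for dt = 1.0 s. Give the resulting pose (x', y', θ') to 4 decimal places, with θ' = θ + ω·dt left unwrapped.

θ' = 3.1416 + 1.5·1.0 = 4.6416
R = v/ω = -2.0/1.5 = -1.3333
x' = -3.5 + -1.3333·(sin 4.6416 − sin 3.1416) = -2.1700
y' = 4.5 − -1.3333·(cos 4.6416 − cos 3.1416) = 5.7390

(-2.1700, 5.7390, 4.6416)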